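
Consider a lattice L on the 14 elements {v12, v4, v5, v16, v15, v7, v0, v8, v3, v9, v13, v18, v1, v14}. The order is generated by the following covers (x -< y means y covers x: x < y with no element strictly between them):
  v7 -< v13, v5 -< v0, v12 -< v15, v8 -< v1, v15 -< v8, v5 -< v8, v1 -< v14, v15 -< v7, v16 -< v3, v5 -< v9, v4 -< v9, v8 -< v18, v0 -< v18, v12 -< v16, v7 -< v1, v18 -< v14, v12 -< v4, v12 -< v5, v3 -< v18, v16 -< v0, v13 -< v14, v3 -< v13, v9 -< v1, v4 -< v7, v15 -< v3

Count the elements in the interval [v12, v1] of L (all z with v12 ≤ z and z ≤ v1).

The interval [v12, v1] = {v1, v12, v15, v4, v5, v7, v8, v9}, which has 8 elements.

8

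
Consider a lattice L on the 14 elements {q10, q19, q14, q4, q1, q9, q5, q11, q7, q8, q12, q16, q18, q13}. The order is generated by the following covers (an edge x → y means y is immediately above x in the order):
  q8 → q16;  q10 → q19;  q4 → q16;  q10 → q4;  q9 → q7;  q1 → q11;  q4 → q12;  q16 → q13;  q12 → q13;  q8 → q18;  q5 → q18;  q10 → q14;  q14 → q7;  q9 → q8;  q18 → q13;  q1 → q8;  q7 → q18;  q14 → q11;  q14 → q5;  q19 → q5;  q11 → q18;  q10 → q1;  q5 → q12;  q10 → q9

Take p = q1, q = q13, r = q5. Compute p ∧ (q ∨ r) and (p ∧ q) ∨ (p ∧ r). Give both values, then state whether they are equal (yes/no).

q1; q1; yes

q ∨ r = q13, so p ∧ (q ∨ r) = q1 ∧ q13 = q1.
p ∧ q = q1 and p ∧ r = q10, so (p ∧ q) ∨ (p ∧ r) = q1 ∨ q10 = q1.
Equal: yes.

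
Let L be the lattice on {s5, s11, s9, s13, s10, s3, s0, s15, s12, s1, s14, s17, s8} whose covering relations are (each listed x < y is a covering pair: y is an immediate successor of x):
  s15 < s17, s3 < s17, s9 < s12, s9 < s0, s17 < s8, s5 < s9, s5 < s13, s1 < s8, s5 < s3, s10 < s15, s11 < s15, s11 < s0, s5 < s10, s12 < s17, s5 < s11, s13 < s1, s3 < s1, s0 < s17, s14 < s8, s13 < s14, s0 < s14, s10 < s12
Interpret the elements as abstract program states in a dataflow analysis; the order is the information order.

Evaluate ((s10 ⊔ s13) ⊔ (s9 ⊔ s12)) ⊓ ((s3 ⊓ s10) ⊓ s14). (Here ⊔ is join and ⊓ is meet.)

s5

s10 ∨ s13 = s8
s9 ∨ s12 = s12
s8 ∨ s12 = s8
s3 ∧ s10 = s5
s5 ∧ s14 = s5
s8 ∧ s5 = s5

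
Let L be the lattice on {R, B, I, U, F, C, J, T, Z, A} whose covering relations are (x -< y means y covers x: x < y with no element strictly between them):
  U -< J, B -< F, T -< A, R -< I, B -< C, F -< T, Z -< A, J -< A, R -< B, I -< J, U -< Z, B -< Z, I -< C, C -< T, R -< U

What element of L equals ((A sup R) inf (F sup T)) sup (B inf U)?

T

A ∨ R = A
F ∨ T = T
A ∧ T = T
B ∧ U = R
T ∨ R = T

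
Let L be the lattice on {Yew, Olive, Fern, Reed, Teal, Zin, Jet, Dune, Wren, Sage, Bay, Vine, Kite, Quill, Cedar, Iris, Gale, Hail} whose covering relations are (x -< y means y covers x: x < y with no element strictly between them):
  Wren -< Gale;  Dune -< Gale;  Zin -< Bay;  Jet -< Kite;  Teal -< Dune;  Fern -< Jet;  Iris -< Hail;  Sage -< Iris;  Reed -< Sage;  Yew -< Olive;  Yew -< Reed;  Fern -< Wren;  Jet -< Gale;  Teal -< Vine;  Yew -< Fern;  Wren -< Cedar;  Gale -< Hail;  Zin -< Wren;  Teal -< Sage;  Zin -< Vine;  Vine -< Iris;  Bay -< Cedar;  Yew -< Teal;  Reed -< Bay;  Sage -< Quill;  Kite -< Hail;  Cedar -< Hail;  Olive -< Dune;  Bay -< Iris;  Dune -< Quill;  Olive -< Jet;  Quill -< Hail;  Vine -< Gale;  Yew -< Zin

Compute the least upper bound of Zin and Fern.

Wren

Common upper bounds of {Zin, Fern}: Cedar, Gale, Hail, Wren.
The least among these is Wren.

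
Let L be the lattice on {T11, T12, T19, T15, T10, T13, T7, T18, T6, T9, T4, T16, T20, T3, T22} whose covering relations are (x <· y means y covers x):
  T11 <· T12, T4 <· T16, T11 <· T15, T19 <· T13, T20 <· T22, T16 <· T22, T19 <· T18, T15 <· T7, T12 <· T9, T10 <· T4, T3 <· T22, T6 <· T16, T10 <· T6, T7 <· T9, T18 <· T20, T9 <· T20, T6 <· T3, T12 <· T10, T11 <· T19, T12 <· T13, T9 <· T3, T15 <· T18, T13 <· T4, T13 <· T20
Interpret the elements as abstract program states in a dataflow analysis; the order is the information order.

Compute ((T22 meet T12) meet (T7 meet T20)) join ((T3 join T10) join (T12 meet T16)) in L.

T3

T22 ∧ T12 = T12
T7 ∧ T20 = T7
T12 ∧ T7 = T11
T3 ∨ T10 = T3
T12 ∧ T16 = T12
T3 ∨ T12 = T3
T11 ∨ T3 = T3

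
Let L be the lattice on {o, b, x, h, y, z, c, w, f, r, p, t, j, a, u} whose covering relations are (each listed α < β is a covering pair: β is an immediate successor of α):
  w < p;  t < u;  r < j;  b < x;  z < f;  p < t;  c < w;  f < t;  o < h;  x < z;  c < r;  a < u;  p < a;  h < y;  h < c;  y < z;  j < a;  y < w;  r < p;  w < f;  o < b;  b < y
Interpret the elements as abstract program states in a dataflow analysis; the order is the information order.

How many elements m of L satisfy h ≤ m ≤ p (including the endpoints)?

The interval [h, p] = {c, h, p, r, w, y}, which has 6 elements.

6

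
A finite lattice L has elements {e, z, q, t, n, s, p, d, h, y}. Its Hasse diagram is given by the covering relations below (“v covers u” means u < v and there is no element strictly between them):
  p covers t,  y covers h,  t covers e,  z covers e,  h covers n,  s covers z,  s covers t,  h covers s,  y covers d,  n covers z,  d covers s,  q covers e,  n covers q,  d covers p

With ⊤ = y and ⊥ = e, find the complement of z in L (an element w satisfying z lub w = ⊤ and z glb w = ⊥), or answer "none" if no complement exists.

For every candidate w, either z ∨ w ≠ y or z ∧ w ≠ e; no complement exists.

none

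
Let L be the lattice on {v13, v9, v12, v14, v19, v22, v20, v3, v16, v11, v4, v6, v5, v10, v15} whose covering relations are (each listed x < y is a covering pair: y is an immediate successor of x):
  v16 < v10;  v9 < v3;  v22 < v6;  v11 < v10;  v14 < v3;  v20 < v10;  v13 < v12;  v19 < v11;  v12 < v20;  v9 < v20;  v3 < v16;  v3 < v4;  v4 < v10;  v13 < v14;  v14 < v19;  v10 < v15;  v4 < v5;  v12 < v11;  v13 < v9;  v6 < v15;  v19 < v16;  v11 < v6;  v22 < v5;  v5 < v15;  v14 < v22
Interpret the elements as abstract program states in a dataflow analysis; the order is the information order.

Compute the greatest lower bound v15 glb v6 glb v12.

Common lower bounds of {v15, v6, v12}: v12, v13.
The greatest among these is v12.

v12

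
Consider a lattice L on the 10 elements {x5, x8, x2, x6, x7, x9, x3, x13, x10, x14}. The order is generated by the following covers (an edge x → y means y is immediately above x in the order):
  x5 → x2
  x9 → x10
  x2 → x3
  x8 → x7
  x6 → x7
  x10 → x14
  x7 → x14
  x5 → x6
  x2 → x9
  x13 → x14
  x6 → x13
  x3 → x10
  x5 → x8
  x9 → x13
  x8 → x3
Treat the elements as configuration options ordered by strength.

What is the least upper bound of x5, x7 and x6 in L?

Common upper bounds of {x5, x7, x6}: x14, x7.
The least among these is x7.

x7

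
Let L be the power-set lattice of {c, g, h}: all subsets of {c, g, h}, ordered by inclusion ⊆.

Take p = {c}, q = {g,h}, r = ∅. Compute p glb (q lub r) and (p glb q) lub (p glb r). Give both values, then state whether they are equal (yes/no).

q lub r = {g,h}, so p glb (q lub r) = {c} glb {g,h} = ∅.
p glb q = ∅ and p glb r = ∅, so (p glb q) lub (p glb r) = ∅ lub ∅ = ∅.
Equal: yes.

∅; ∅; yes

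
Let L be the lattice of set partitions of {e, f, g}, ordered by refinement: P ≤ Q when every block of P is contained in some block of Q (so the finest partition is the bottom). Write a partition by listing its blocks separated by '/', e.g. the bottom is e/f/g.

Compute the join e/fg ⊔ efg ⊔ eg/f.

efg

The join of e/fg, efg, eg/f merges any blocks that overlap across the partitions, giving efg.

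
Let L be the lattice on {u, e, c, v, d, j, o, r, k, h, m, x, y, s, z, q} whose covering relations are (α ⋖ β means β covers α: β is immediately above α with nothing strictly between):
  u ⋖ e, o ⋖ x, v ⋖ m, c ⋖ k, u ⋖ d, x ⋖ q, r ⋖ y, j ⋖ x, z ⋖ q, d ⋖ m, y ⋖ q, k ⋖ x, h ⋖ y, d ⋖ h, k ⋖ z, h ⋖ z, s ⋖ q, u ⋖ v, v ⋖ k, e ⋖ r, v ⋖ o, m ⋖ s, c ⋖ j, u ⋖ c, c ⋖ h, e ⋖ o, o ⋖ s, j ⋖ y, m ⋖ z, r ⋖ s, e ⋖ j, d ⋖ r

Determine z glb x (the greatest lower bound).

k

Common lower bounds of {z, x}: c, k, u, v.
The greatest among these is k.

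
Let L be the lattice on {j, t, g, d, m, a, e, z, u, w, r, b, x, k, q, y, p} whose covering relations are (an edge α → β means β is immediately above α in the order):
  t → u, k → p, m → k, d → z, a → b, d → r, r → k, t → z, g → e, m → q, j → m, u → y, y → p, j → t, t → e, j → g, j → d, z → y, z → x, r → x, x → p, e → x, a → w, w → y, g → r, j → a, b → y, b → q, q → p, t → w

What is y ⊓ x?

z

Common lower bounds of {y, x}: d, j, t, z.
The greatest among these is z.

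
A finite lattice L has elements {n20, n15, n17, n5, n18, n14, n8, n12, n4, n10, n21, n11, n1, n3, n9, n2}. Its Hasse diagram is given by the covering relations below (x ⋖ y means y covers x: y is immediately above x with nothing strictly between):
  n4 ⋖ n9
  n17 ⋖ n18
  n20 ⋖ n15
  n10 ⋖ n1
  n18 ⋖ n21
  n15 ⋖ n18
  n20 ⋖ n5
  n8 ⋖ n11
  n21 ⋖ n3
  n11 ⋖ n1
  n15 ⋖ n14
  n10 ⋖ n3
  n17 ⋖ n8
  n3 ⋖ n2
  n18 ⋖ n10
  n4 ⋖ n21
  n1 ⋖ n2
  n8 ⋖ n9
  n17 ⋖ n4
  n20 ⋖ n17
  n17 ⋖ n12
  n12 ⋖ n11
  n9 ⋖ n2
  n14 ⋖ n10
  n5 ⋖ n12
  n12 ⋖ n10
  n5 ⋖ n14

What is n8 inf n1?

Common lower bounds of {n8, n1}: n17, n20, n8.
The greatest among these is n8.

n8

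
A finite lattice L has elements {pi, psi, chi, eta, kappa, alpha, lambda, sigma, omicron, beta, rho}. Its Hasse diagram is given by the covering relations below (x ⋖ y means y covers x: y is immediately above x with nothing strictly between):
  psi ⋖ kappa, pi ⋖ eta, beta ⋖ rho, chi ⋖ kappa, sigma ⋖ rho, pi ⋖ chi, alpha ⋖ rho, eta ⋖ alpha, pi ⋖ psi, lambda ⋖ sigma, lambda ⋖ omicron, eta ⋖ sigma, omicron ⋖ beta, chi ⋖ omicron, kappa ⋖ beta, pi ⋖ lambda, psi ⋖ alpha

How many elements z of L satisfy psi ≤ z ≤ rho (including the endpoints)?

The interval [psi, rho] = {alpha, beta, kappa, psi, rho}, which has 5 elements.

5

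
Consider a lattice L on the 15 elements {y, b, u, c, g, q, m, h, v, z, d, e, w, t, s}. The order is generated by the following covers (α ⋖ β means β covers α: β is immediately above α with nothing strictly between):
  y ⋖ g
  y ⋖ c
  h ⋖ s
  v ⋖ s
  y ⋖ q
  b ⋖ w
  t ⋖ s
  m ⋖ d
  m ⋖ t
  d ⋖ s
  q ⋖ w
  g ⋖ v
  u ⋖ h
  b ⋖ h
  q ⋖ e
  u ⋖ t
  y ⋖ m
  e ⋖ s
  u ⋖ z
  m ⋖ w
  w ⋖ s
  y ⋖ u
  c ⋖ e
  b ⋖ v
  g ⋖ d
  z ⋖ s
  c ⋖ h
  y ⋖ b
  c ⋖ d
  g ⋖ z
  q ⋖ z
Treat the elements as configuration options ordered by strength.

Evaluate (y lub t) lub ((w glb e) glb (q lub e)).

y ∨ t = t
w ∧ e = q
q ∨ e = e
q ∧ e = q
t ∨ q = s

s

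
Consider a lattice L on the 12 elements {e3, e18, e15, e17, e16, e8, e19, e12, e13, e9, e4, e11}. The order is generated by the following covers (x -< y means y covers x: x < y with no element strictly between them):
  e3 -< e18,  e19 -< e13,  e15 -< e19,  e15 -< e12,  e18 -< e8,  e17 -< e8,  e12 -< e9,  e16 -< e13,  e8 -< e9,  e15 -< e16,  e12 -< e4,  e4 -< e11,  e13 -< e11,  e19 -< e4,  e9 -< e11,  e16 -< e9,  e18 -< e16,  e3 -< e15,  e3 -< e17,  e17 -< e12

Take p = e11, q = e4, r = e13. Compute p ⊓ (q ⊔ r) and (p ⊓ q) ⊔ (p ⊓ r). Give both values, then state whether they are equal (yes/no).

q ⊔ r = e11, so p ⊓ (q ⊔ r) = e11 ⊓ e11 = e11.
p ⊓ q = e4 and p ⊓ r = e13, so (p ⊓ q) ⊔ (p ⊓ r) = e4 ⊔ e13 = e11.
Equal: yes.

e11; e11; yes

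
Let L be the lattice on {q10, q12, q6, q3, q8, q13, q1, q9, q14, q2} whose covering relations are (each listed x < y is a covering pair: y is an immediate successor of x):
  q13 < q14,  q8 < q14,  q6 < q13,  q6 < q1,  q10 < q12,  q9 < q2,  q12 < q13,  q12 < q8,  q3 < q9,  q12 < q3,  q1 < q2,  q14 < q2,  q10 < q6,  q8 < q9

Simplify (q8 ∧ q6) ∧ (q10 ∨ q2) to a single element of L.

q8 ∧ q6 = q10
q10 ∨ q2 = q2
q10 ∧ q2 = q10

q10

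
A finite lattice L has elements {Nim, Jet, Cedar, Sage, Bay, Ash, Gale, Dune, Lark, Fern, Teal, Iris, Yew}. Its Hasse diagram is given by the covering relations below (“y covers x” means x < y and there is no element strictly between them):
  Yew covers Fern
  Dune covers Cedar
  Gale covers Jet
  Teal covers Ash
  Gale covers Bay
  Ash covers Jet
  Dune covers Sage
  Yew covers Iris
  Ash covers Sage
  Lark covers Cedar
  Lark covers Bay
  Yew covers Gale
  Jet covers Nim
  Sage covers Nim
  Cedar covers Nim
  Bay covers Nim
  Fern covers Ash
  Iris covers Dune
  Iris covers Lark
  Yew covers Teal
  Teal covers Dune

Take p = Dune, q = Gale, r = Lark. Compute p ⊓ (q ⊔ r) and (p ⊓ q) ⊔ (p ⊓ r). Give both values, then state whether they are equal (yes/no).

Dune; Cedar; no

q ⊔ r = Yew, so p ⊓ (q ⊔ r) = Dune ⊓ Yew = Dune.
p ⊓ q = Nim and p ⊓ r = Cedar, so (p ⊓ q) ⊔ (p ⊓ r) = Nim ⊔ Cedar = Cedar.
Equal: no.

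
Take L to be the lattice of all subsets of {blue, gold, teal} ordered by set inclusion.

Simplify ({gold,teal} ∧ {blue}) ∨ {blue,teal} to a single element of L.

{gold,teal} ∧ {blue} = ∅
∅ ∨ {blue,teal} = {blue,teal}

{blue,teal}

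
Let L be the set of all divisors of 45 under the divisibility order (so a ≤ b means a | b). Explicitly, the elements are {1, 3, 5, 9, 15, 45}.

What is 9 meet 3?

In the divisibility order, the meet is the greatest common divisor: gcd(9, 3) = 3.

3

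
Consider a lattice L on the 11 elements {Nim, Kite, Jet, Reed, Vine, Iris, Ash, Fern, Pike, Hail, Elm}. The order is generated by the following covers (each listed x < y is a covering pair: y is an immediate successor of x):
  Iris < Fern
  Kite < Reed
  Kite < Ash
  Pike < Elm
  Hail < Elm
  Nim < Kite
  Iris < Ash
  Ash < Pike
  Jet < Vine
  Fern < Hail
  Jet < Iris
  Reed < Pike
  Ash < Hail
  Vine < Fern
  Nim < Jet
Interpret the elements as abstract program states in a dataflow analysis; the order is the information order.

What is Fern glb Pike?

Iris

Common lower bounds of {Fern, Pike}: Iris, Jet, Nim.
The greatest among these is Iris.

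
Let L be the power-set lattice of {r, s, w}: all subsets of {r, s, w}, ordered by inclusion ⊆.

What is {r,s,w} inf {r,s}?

{r,s}

Common lower bounds of {{r,s,w}, {r,s}}: {r,s}, {r}, {s}, ∅.
The greatest among these is {r,s}.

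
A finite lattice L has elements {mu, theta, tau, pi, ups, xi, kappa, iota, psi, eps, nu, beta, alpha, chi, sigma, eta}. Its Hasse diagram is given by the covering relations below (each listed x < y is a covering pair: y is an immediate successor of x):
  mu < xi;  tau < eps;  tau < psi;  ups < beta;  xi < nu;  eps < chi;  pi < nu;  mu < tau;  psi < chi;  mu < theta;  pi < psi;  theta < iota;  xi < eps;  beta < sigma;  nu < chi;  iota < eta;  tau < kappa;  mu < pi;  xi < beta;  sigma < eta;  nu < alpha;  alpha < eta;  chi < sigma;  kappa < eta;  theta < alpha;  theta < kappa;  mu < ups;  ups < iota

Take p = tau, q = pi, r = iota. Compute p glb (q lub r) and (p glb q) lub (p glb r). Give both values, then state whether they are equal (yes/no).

tau; mu; no

q lub r = eta, so p glb (q lub r) = tau glb eta = tau.
p glb q = mu and p glb r = mu, so (p glb q) lub (p glb r) = mu lub mu = mu.
Equal: no.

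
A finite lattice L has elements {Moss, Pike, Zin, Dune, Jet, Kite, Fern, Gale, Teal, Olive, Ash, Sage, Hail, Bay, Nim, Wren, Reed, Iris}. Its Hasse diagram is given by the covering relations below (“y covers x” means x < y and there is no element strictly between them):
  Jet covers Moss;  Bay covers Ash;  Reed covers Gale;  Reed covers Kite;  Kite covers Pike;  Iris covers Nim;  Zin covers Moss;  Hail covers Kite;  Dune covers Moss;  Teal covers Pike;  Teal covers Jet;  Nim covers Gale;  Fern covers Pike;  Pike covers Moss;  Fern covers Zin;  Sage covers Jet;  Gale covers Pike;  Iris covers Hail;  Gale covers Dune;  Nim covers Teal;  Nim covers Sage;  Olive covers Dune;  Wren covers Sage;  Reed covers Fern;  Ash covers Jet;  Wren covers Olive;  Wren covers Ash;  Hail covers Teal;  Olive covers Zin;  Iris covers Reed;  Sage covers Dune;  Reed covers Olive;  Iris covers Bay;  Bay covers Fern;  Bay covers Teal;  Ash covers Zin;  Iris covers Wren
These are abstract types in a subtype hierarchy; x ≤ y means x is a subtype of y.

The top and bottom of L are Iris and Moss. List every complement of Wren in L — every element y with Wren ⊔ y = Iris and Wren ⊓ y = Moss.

Need y with Wren ∨ y = Iris and Wren ∧ y = Moss.
Checking each element gives: Kite, Pike.

Kite, Pike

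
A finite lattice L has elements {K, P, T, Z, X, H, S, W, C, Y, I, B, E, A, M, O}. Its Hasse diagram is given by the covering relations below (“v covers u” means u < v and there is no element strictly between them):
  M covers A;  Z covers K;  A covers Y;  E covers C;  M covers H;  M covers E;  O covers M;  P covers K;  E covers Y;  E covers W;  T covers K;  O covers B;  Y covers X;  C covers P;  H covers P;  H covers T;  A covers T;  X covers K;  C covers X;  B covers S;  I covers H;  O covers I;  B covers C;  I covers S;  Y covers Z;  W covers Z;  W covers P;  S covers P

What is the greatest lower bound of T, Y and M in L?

K

Common lower bounds of {T, Y, M}: K.
The greatest among these is K.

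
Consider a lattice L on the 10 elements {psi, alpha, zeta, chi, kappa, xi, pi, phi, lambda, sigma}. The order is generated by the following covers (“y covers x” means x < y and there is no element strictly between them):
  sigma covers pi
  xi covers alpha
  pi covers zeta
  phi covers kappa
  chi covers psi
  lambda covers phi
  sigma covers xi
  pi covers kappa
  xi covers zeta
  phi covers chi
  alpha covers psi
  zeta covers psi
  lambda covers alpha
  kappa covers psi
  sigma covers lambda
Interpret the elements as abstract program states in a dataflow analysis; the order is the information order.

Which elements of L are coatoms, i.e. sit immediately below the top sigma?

The coatoms are exactly the elements covered by sigma: lambda, pi, xi.

lambda, pi, xi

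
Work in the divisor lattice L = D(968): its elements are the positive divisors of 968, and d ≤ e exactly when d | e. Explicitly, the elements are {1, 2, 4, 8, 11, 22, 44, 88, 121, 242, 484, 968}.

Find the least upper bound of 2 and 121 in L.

242

Common upper bounds of {2, 121}: 242, 484, 968.
The least among these is 242.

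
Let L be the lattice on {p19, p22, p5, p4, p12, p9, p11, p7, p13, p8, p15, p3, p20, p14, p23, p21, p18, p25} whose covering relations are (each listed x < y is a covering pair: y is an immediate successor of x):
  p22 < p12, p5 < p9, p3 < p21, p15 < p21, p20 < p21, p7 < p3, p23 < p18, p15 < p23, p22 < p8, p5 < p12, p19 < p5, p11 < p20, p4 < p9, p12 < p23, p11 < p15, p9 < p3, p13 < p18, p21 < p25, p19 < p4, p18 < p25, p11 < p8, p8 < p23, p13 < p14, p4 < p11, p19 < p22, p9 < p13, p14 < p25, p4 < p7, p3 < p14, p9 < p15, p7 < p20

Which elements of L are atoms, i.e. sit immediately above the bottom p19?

The atoms are exactly the elements that cover p19: p22, p4, p5.

p22, p4, p5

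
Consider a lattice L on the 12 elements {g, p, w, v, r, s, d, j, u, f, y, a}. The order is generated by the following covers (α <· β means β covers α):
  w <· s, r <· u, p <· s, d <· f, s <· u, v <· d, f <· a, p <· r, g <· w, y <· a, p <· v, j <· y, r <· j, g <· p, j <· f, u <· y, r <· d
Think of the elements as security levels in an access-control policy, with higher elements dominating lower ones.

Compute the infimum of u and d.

r

Common lower bounds of {u, d}: g, p, r.
The greatest among these is r.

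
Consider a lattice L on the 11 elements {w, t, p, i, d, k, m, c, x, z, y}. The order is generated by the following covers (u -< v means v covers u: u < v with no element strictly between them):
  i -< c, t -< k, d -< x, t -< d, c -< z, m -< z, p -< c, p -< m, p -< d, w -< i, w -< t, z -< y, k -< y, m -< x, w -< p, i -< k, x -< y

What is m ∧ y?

m

Common lower bounds of {m, y}: m, p, w.
The greatest among these is m.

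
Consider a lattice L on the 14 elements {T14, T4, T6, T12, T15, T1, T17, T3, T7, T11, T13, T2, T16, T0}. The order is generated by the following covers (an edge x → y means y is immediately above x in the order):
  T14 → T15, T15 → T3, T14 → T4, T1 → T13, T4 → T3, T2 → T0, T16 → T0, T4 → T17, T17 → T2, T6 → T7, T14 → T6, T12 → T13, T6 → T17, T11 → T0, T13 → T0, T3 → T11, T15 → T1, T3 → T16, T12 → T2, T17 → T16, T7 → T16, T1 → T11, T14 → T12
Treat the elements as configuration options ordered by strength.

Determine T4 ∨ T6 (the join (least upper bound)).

Common upper bounds of {T4, T6}: T0, T16, T17, T2.
The least among these is T17.

T17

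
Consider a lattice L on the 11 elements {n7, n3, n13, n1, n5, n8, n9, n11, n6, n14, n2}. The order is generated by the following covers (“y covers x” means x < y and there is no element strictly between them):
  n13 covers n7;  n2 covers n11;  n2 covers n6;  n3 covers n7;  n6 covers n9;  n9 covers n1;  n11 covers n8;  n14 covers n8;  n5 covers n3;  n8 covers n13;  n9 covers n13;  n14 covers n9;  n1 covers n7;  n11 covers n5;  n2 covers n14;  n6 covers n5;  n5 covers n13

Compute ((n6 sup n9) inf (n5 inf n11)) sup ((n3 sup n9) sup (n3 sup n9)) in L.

n6

n6 ∨ n9 = n6
n5 ∧ n11 = n5
n6 ∧ n5 = n5
n3 ∨ n9 = n6
n3 ∨ n9 = n6
n6 ∨ n6 = n6
n5 ∨ n6 = n6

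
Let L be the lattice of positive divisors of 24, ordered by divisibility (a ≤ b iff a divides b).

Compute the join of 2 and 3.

Common upper bounds of {2, 3}: 12, 24, 6.
The least among these is 6.

6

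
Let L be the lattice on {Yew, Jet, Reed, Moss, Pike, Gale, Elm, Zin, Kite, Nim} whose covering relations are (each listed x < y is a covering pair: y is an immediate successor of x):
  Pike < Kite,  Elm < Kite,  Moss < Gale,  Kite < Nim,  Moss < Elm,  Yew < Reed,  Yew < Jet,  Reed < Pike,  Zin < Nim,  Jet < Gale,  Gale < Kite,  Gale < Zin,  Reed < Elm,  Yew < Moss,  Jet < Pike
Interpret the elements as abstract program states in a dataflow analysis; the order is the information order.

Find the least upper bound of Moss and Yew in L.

Common upper bounds of {Moss, Yew}: Elm, Gale, Kite, Moss, Nim, Zin.
The least among these is Moss.

Moss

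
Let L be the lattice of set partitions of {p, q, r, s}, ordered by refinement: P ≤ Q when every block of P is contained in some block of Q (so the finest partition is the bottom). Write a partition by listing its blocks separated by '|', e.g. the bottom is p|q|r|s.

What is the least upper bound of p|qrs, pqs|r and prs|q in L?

The join of p|qrs, pqs|r, prs|q merges any blocks that overlap across the partitions, giving pqrs.

pqrs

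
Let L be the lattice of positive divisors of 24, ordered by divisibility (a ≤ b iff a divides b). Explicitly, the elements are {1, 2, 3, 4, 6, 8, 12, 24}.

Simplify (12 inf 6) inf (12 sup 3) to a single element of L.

12 ∧ 6 = 6
12 ∨ 3 = 12
6 ∧ 12 = 6

6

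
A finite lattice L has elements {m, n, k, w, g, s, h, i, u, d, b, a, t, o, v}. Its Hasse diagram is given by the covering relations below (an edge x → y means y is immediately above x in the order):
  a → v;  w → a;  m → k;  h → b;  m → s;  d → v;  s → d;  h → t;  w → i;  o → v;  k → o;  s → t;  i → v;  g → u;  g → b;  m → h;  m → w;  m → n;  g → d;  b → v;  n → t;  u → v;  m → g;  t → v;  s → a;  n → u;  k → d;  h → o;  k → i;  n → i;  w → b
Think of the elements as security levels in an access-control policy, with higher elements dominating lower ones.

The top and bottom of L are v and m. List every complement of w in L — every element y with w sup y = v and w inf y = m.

d, o, t, u

Need y with w ∨ y = v and w ∧ y = m.
Checking each element gives: d, o, t, u.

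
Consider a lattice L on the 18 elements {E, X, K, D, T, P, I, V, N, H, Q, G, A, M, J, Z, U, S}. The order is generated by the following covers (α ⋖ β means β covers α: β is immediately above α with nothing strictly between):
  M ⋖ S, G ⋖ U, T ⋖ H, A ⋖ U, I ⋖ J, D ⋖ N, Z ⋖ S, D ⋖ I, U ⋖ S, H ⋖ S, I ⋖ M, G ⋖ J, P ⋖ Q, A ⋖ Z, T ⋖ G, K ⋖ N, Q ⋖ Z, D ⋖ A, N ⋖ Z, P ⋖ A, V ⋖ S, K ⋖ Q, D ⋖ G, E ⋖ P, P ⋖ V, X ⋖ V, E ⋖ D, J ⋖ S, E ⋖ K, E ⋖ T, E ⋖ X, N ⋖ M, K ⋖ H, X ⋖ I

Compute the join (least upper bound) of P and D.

Common upper bounds of {P, D}: A, S, U, Z.
The least among these is A.

A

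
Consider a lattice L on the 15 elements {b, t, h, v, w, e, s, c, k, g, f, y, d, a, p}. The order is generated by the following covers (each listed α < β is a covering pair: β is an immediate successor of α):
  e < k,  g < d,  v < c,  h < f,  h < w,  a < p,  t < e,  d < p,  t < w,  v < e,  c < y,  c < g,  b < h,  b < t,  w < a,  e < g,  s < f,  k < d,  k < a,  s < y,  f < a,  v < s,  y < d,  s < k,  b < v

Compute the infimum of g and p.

g

Common lower bounds of {g, p}: b, c, e, g, t, v.
The greatest among these is g.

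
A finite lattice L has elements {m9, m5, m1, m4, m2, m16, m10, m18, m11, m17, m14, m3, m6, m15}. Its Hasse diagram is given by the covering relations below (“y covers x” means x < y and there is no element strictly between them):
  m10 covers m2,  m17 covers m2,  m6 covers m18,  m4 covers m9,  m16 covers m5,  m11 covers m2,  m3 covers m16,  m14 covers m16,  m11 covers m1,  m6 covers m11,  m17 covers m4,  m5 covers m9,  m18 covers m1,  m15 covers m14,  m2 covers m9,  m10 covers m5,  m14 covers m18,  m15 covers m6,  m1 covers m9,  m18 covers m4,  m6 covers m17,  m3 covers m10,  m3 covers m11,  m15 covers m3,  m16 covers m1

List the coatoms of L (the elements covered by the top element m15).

m14, m3, m6

The coatoms are exactly the elements covered by m15: m14, m3, m6.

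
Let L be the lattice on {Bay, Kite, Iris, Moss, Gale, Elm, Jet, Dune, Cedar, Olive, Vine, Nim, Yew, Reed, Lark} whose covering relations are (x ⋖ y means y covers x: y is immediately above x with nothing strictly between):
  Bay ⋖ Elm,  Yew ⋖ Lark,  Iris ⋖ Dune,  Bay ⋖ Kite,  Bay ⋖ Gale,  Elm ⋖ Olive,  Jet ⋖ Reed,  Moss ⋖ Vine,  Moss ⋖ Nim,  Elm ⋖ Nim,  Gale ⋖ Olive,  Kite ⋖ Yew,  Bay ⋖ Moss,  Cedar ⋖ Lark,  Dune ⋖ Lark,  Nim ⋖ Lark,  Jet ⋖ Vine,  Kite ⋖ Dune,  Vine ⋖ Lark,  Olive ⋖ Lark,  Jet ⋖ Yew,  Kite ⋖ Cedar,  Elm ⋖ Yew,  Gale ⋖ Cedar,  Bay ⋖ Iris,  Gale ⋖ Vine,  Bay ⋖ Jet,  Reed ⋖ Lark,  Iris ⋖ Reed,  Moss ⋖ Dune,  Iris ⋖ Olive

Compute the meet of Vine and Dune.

Moss

Common lower bounds of {Vine, Dune}: Bay, Moss.
The greatest among these is Moss.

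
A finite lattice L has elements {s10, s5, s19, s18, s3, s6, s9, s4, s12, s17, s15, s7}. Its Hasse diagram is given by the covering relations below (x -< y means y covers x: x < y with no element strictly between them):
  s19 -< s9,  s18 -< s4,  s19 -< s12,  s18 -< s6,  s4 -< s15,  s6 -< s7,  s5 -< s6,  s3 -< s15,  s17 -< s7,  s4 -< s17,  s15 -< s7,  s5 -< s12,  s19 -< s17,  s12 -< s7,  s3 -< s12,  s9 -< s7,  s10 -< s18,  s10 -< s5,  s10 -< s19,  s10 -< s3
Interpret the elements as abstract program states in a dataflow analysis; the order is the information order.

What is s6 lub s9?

Common upper bounds of {s6, s9}: s7.
The least among these is s7.

s7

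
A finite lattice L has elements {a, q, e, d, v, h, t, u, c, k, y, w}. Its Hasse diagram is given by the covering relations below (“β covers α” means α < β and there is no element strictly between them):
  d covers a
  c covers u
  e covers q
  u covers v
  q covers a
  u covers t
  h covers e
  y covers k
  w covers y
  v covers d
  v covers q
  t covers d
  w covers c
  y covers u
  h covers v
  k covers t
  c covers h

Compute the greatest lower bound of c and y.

u

Common lower bounds of {c, y}: a, d, q, t, u, v.
The greatest among these is u.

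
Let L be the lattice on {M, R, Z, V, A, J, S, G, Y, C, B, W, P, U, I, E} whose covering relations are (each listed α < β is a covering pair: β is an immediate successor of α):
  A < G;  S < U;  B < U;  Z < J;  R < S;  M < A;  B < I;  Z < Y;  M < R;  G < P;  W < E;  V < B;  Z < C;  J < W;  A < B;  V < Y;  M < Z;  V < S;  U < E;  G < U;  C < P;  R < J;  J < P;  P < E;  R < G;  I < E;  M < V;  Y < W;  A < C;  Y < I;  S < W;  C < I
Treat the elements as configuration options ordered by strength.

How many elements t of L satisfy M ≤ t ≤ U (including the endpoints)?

The interval [M, U] = {A, B, G, M, R, S, U, V}, which has 8 elements.

8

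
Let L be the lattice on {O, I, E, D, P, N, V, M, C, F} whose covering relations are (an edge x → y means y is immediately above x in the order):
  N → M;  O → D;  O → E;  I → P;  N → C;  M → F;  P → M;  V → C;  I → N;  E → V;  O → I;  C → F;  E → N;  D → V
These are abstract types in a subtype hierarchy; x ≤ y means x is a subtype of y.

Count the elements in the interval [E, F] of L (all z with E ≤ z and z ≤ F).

6

The interval [E, F] = {C, E, F, M, N, V}, which has 6 elements.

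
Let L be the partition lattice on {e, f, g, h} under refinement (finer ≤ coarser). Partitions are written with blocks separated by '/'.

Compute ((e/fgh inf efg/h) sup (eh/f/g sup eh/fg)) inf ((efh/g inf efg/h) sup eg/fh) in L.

eh/fg

e/fgh ∧ efg/h = e/fg/h
eh/f/g ∨ eh/fg = eh/fg
e/fg/h ∨ eh/fg = eh/fg
efh/g ∧ efg/h = ef/g/h
ef/g/h ∨ eg/fh = efgh
eh/fg ∧ efgh = eh/fg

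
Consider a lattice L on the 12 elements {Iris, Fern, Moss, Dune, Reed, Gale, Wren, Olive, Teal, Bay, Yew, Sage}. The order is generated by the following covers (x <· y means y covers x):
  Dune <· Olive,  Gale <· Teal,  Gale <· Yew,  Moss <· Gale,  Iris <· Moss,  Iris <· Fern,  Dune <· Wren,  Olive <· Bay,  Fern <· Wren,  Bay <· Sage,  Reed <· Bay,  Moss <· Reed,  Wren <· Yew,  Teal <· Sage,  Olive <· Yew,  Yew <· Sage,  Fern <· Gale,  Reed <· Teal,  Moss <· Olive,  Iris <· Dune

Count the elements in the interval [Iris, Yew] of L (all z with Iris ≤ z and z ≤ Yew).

8

The interval [Iris, Yew] = {Dune, Fern, Gale, Iris, Moss, Olive, Wren, Yew}, which has 8 elements.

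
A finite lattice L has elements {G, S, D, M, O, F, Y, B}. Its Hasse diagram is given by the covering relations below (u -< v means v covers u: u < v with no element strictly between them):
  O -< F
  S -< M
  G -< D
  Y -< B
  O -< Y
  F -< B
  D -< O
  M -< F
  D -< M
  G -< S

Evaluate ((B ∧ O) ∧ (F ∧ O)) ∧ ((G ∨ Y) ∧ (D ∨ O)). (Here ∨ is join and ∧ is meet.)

B ∧ O = O
F ∧ O = O
O ∧ O = O
G ∨ Y = Y
D ∨ O = O
Y ∧ O = O
O ∧ O = O

O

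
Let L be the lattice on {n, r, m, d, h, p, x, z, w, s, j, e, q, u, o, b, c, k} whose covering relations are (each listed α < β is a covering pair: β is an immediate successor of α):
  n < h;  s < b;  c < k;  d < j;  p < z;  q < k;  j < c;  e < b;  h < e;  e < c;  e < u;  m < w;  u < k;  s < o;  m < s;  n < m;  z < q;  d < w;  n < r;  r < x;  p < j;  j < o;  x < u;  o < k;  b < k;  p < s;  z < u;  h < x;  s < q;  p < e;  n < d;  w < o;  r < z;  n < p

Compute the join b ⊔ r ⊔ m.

Common upper bounds of {b, r, m}: k.
The least among these is k.

k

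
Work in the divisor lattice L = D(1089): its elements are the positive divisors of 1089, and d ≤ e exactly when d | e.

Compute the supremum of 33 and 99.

In the divisibility order, the join is the least common multiple: lcm(33, 99) = 99.

99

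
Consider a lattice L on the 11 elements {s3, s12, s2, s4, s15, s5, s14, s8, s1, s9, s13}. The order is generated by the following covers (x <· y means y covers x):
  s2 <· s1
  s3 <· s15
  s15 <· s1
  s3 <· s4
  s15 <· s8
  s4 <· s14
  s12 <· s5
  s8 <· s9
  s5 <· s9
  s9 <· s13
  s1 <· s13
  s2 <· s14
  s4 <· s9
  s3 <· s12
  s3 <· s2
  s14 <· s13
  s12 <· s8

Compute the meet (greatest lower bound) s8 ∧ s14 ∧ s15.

s3

Common lower bounds of {s8, s14, s15}: s3.
The greatest among these is s3.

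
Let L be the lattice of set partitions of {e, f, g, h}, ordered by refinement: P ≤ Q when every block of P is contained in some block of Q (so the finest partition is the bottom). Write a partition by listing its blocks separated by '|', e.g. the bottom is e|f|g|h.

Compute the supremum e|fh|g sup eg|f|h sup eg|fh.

eg|fh

The join of e|fh|g, eg|f|h, eg|fh merges any blocks that overlap across the partitions, giving eg|fh.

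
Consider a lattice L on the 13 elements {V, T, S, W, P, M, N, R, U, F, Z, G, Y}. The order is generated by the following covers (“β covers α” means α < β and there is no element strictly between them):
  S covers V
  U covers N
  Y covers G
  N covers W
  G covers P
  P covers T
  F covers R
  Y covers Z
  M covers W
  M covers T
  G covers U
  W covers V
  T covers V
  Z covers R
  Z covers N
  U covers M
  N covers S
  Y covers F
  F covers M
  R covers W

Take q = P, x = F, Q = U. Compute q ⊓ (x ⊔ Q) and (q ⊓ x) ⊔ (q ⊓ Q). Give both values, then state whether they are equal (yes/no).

P; T; no

x ⊔ Q = Y, so q ⊓ (x ⊔ Q) = P ⊓ Y = P.
q ⊓ x = T and q ⊓ Q = T, so (q ⊓ x) ⊔ (q ⊓ Q) = T ⊔ T = T.
Equal: no.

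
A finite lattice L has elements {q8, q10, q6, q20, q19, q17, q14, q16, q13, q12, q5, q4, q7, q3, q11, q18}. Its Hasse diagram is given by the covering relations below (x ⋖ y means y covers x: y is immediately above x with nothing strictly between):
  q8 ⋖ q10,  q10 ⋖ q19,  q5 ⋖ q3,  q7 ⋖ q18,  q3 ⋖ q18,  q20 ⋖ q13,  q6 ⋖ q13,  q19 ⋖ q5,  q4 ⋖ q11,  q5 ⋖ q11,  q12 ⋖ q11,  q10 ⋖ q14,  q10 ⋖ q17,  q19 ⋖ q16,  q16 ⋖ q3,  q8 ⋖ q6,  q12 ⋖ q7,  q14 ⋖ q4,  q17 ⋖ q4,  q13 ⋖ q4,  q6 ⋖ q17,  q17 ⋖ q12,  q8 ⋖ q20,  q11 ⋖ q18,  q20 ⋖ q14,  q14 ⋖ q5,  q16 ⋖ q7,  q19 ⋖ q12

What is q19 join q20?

Common upper bounds of {q19, q20}: q11, q18, q3, q5.
The least among these is q5.

q5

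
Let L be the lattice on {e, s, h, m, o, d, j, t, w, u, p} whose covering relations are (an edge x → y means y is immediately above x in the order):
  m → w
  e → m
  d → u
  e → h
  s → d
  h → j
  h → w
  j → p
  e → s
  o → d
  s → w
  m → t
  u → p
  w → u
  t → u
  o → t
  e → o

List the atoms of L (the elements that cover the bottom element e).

h, m, o, s

The atoms are exactly the elements that cover e: h, m, o, s.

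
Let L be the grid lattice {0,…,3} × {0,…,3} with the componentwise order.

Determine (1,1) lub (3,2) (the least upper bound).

(3,2)

In a product of chains, the join is componentwise max, giving (3,2).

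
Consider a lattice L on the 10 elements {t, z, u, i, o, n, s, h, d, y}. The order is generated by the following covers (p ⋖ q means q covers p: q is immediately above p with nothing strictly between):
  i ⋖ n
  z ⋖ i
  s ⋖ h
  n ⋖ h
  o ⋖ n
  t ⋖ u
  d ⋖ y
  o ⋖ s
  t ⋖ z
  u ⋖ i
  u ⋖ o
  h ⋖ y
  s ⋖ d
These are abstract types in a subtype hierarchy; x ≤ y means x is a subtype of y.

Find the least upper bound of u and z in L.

i

Common upper bounds of {u, z}: h, i, n, y.
The least among these is i.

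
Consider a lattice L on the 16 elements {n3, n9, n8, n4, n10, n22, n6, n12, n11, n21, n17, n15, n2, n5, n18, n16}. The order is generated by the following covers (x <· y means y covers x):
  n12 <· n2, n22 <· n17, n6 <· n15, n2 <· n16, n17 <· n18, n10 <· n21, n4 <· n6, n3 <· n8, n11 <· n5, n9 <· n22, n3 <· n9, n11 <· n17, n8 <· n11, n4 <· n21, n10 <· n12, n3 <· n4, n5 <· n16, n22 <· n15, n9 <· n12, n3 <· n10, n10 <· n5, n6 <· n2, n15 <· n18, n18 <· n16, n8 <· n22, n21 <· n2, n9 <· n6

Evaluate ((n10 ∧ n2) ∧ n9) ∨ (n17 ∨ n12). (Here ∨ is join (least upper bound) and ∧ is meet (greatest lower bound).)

n10 ∧ n2 = n10
n10 ∧ n9 = n3
n17 ∨ n12 = n16
n3 ∨ n16 = n16

n16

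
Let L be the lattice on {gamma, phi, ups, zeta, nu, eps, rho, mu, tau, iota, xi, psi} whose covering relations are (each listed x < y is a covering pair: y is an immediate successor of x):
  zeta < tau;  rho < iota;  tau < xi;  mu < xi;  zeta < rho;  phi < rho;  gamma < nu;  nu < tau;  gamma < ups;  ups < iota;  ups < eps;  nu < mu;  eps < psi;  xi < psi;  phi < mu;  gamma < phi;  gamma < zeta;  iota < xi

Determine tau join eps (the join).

psi

Common upper bounds of {tau, eps}: psi.
The least among these is psi.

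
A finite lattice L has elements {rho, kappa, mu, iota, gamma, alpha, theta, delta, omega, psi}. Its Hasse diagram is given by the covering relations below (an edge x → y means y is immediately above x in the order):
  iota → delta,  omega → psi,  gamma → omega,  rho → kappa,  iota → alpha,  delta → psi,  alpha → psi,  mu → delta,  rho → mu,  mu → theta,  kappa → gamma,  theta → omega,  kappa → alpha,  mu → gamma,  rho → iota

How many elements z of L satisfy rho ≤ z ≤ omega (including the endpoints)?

6

The interval [rho, omega] = {gamma, kappa, mu, omega, rho, theta}, which has 6 elements.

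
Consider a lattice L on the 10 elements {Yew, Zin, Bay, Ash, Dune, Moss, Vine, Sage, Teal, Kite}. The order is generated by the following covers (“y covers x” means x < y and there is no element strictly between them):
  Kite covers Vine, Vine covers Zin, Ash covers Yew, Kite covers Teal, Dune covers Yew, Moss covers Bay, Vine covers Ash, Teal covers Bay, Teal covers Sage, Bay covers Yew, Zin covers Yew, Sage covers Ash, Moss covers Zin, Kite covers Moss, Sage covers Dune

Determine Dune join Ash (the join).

Common upper bounds of {Dune, Ash}: Kite, Sage, Teal.
The least among these is Sage.

Sage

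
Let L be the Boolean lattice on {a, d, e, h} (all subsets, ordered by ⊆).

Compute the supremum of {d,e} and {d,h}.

Under ⊆, join is union: {d,e} ∪ {d,h} = {d,e,h}.

{d,e,h}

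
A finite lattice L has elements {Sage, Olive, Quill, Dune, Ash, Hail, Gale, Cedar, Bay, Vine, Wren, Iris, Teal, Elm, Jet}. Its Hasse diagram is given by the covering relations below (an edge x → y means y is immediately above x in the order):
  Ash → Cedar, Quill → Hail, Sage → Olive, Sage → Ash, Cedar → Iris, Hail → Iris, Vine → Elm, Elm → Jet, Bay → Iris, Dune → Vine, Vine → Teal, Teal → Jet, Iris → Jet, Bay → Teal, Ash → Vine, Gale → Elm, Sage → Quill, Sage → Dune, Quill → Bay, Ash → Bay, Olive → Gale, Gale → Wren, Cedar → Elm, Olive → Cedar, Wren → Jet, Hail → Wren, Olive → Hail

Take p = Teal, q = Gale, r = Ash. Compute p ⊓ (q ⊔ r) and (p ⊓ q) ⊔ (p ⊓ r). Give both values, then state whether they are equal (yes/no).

q ⊔ r = Elm, so p ⊓ (q ⊔ r) = Teal ⊓ Elm = Vine.
p ⊓ q = Sage and p ⊓ r = Ash, so (p ⊓ q) ⊔ (p ⊓ r) = Sage ⊔ Ash = Ash.
Equal: no.

Vine; Ash; no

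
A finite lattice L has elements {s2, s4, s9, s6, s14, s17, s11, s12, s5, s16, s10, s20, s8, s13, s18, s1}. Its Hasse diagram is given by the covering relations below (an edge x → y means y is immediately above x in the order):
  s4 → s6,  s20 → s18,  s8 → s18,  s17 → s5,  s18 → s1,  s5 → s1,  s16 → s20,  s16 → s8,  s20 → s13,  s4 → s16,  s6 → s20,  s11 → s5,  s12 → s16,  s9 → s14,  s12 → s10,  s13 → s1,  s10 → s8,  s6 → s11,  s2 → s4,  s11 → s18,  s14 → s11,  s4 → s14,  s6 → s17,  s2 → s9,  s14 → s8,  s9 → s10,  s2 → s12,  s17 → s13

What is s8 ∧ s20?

s16

Common lower bounds of {s8, s20}: s12, s16, s2, s4.
The greatest among these is s16.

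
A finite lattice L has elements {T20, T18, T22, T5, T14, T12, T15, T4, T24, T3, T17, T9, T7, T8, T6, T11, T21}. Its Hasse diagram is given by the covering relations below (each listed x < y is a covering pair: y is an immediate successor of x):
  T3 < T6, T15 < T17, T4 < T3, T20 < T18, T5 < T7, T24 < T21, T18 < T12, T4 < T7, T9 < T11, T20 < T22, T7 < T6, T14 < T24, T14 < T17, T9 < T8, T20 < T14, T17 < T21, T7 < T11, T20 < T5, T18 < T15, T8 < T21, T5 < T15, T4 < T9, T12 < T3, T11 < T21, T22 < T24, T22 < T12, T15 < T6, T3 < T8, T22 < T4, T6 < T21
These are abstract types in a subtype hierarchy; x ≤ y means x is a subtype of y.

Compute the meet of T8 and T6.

Common lower bounds of {T8, T6}: T12, T18, T20, T22, T3, T4.
The greatest among these is T3.

T3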